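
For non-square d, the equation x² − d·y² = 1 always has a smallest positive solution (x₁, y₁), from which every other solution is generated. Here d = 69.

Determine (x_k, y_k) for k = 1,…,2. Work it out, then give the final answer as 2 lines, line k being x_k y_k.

√69 = [8; 3,3,1,4,1,3,3,16, …], period ℓ=8 (even) → k=7
k=0  a_k=8  p_k/q_k = 8/1
…
k=2  a_k=3  p_k/q_k = 83/10
…
k=5  a_k=1  p_k/q_k = 623/75
k=6  a_k=3  p_k/q_k = 2384/287
k=7  a_k=3  p_k/q_k = 7775/936
fundamental: x₁=7775, y₁=936  (since 60450625 − 69·876096 = 1)
k=2:  x_2 = 7775·7775+69·936·936 = 120901249,  y_2 = 7775·936+936·7775 = 14554800

7775 936
120901249 14554800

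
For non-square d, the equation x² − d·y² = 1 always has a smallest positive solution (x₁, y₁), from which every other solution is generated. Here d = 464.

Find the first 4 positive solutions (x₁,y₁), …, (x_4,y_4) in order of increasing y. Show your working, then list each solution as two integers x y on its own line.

9801 455
192119201 8918910
3765920568201 174828473365
73819574785756801 3426987725981820

[21; 1,1,5,1,1,1,5,1,1,42] for √464; ℓ=10 ⇒ convergent index 9
i=0: a=21 ⇒ p=21, q=1
i=1: a=1 ⇒ p=22, q=1
…
i=8: a=1 ⇒ p=5299, q=246
i=9: a=1 ⇒ p=9801, q=455
→ (9801, 455).  Check: 9801²=96059601, 464·455²=96059600, difference 1.
(9801+455√464)^2 = 192119201 + 8918910√464
(9801+455√464)^3 = 3765920568201 + 174828473365√464
(9801+455√464)^4 = 73819574785756801 + 3426987725981820√464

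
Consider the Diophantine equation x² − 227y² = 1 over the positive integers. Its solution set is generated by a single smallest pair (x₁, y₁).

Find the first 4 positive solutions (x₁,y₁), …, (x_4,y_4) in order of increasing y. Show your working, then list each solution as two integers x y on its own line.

√227 → a₀=15, period (15,30); ℓ=2 even so k=1
k=0  a_k=15  p_k/q_k = 15/1
k=1  a_k=15  p_k/q_k = 226/15
→ (226, 15).  Check: 226²=51076, 227·15²=51075, difference 1.
(x_2, y_2) = (226·226 + 227·15·15, 226·15 + 15·226) = (102151, 6780)
(x_3, y_3) = (226·102151 + 227·15·6780, 226·6780 + 15·102151) = (46172026, 3064545)
(x_4, y_4) = (226·46172026 + 227·15·3064545, 226·3064545 + 15·46172026) = (20869653601, 1385167560)

226 15
102151 6780
46172026 3064545
20869653601 1385167560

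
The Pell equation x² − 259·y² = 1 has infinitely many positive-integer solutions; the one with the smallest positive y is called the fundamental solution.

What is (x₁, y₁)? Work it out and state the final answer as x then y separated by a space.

847225 52644

√259 = [16; 10,1,2,3,4,3,2,1,10,32, …], period ℓ=10 (even) → k=9
i=0: a=16 ⇒ p=16, q=1
i=1: a=10 ⇒ p=161, q=10
…
i=4: a=3 ⇒ p=1722, q=107
i=5: a=4 ⇒ p=7403, q=460
…
i=8: a=1 ⇒ p=79196, q=4921
i=9: a=10 ⇒ p=847225, q=52644
(x₁, y₁) = (847225, 52644);  847225² − 259·52644² = 1 ✓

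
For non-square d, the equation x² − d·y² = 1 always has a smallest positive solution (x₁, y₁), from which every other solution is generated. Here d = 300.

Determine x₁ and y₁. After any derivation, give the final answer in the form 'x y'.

1351 78

[17; 3,8,3,34] for √300; ℓ=4 ⇒ convergent index 3
step 0: (17, 1)  from 17·(1,0) + (0,1)
step 1: (52, 3)  from 3·(17,1) + (1,0)
step 2: (433, 25)  from 8·(52,3) + (17,1)
step 3: (1351, 78)  from 3·(433,25) + (52,3)
→ (1351, 78).  Check: 1351²=1825201, 300·78²=1825200, difference 1.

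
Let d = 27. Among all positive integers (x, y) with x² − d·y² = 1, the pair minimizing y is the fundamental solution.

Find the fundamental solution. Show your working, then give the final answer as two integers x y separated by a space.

d=27: √d = [5; 5,10] (ℓ=2, even), read p_1/q_1
i=0: a=5 ⇒ p=5, q=1
i=1: a=5 ⇒ p=26, q=5
(x₁, y₁) = (26, 5);  26² − 27·5² = 1 ✓

26 5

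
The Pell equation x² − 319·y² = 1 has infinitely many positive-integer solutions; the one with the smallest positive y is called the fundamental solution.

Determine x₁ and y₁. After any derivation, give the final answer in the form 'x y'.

√319 → a₀=17, period (1,6,5,1,4,…,6,1,34); ℓ=14 even so k=13
step 0: (17, 1)  from 17·(1,0) + (0,1)
…
step 2: (125, 7)  from 6·(18,1) + (17,1)
…
step 4: (768, 43)  from 1·(643,36) + (125,7)
step 5: (3715, 208)  from 4·(768,43) + (643,36)
step 6: (11913, 667)  from 3·(3715,208) + (768,43)
step 7: (15628, 875)  from 1·(11913,667) + (3715,208)
step 8: (58797, 3292)  from 3·(15628,875) + (11913,667)
…
step 10: (309613, 17335)  from 1·(250816,14043) + (58797,3292)
step 11: (1798881, 100718)  from 5·(309613,17335) + (250816,14043)
step 12: (11102899, 621643)  from 6·(1798881,100718) + (309613,17335)
step 13: (12901780, 722361)  from 1·(11102899,621643) + (1798881,100718)
→ (12901780, 722361).  Check: 12901780²=166455927168400, 319·722361²=166455927168399, difference 1.

12901780 722361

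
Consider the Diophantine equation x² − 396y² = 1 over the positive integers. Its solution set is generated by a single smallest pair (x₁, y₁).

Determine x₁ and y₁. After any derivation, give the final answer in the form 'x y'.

199 10

[19; 1,8,1,38] for √396; ℓ=4 ⇒ convergent index 3
a_0=19:  p_0=19·1+0=19,  q_0=19·0+1=1
…
a_2=8:  p_2=8·20+19=179,  q_2=8·1+1=9
a_3=1:  p_3=1·179+20=199,  q_3=1·9+1=10
(x₁, y₁) = (199, 10);  199² − 396·10² = 1 ✓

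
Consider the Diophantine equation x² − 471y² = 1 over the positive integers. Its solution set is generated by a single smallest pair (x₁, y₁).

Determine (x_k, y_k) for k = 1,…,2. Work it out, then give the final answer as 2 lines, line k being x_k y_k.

√471 = [21; 1,2,2,1,3,…,2,1,42, …], period ℓ=14 (even) → k=13
a_0=21:  p_0=21·1+0=21,  q_0=21·0+1=1
a_1=1:  p_1=1·21+1=22,  q_1=1·1+0=1
a_2=2:  p_2=2·22+21=65,  q_2=2·1+1=3
…
a_6=4:  p_6=4·803+217=3429,  q_6=4·37+10=158
…
a_8=4:  p_8=4·48809+3429=198665,  q_8=4·2249+158=9154
a_9=3:  p_9=3·198665+48809=644804,  q_9=3·9154+2249=29711
a_10=1:  p_10=1·644804+198665=843469,  q_10=1·29711+9154=38865
a_11=2:  p_11=2·843469+644804=2331742,  q_11=2·38865+29711=107441
a_12=2:  p_12=2·2331742+843469=5506953,  q_12=2·107441+38865=253747
a_13=1:  p_13=1·5506953+2331742=7838695,  q_13=1·253747+107441=361188
→ (7838695, 361188).  Check: 7838695²=61445139303025, 471·361188²=61445139303024, difference 1.
(x_2, y_2) = (7838695·7838695 + 471·361188·361188, 7838695·361188 + 361188·7838695) = (122890278606049, 5662485139320)

7838695 361188
122890278606049 5662485139320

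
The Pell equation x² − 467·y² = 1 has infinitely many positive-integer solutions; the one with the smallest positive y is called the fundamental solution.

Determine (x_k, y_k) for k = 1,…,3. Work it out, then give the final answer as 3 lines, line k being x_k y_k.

[21; 1,1,1,1,3,…,1,1,42] for √467; ℓ=14 ⇒ convergent index 13
step 0: (21, 1)  from 21·(1,0) + (0,1)
step 1: (22, 1)  from 1·(21,1) + (1,0)
step 2: (43, 2)  from 1·(22,1) + (21,1)
…
step 6: (1275, 59)  from 3·(389,18) + (108,5)
step 7: (27164, 1257)  from 21·(1275,59) + (389,18)
step 8: (82767, 3830)  from 3·(27164,1257) + (1275,59)
…
step 12: (991929, 45901)  from 1·(633697,29324) + (358232,16577)
step 13: (1625626, 75225)  from 1·(991929,45901) + (633697,29324)
fundamental: x₁=1625626, y₁=75225  (since 2642659891876 − 467·5658800625 = 1)
k=2:  x_2 = 1625626·1625626+467·75225·75225 = 5285319783751,  y_2 = 1625626·75225+75225·1625626 = 244575431700
k=3:  x_3 = 1625626·5285319783751+467·75225·244575431700 = 17183906517558380626,  y_3 = 1625626·244575431700+75225·5285319783751 = 795176361465413175

1625626 75225
5285319783751 244575431700
17183906517558380626 795176361465413175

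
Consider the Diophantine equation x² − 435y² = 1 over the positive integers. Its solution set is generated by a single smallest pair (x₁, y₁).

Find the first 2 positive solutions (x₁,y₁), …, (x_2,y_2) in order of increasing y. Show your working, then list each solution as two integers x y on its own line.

146 7
42631 2044

[20; 1,5,1,40] for √435; ℓ=4 ⇒ convergent index 3
k=0  a_k=20  p_k/q_k = 20/1
…
k=2  a_k=5  p_k/q_k = 125/6
k=3  a_k=1  p_k/q_k = 146/7
fundamental: x₁=146, y₁=7  (since 21316 − 435·49 = 1)
n=2: (146,7)∘(146,7) = (146·146+435·7·7, 146·7+7·146) = (42631,2044)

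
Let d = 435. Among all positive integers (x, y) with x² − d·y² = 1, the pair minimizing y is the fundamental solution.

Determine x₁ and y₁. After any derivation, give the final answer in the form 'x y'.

146 7

[20; 1,5,1,40] for √435; ℓ=4 ⇒ convergent index 3
a_0=20:  p_0=20·1+0=20,  q_0=20·0+1=1
…
a_2=5:  p_2=5·21+20=125,  q_2=5·1+1=6
a_3=1:  p_3=1·125+21=146,  q_3=1·6+1=7
(x₁, y₁) = (146, 7);  146² − 435·7² = 1 ✓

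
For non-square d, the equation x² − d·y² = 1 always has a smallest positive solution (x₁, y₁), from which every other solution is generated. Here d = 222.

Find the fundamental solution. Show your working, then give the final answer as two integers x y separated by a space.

√222 = [14; 1,8,1,28, …], period ℓ=4 (even) → k=3
k=0  a_k=14  p_k/q_k = 14/1
…
k=2  a_k=8  p_k/q_k = 134/9
k=3  a_k=1  p_k/q_k = 149/10
(x₁, y₁) = (149, 10);  149² − 222·10² = 1 ✓

149 10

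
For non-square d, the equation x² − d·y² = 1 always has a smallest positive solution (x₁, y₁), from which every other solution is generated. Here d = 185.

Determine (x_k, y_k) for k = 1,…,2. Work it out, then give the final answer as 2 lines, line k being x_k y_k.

9249 680
171088001 12578640

[13; 1,1,1,1,26] for √185; ℓ=5 ⇒ convergent index 9
k=0  a_k=13  p_k/q_k = 13/1
k=1  a_k=1  p_k/q_k = 14/1
k=2  a_k=1  p_k/q_k = 27/2
k=3  a_k=1  p_k/q_k = 41/3
…
k=5  a_k=26  p_k/q_k = 1809/133
…
k=7  a_k=1  p_k/q_k = 3686/271
k=8  a_k=1  p_k/q_k = 5563/409
k=9  a_k=1  p_k/q_k = 9249/680
fundamental: x₁=9249, y₁=680  (since 85544001 − 185·462400 = 1)
(9249+680√185)^2 = 171088001 + 12578640√185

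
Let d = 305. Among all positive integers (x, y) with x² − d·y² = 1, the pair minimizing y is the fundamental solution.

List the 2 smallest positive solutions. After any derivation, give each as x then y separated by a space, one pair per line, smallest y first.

d=305: √d = [17; 2,6,2,34] (ℓ=4, even), read p_3/q_3
step 0: (17, 1)  from 17·(1,0) + (0,1)
…
step 2: (227, 13)  from 6·(35,2) + (17,1)
step 3: (489, 28)  from 2·(227,13) + (35,2)
(x₁, y₁) = (489, 28);  489² − 305·28² = 1 ✓
(489+28√305)^2 = 478241 + 27384√305

489 28
478241 27384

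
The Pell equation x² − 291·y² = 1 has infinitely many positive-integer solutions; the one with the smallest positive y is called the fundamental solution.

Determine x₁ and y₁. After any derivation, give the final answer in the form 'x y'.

√291 = [17; 17,34, …], period ℓ=2 (even) → k=1
k=0  a_k=17  p_k/q_k = 17/1
k=1  a_k=17  p_k/q_k = 290/17
→ (290, 17).  Check: 290²=84100, 291·17²=84099, difference 1.

290 17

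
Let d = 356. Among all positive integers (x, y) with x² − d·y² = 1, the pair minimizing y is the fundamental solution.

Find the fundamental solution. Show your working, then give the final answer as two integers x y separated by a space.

[18; 1,6,1,1,2,…,6,1,36] for √356; ℓ=14 ⇒ convergent index 13
i=0: a=18 ⇒ p=18, q=1
i=1: a=1 ⇒ p=19, q=1
i=2: a=6 ⇒ p=132, q=7
…
i=6: a=1 ⇒ p=1000, q=53
…
i=10: a=1 ⇒ p=37868, q=2007
…
i=12: a=6 ⇒ p=433982, q=23001
i=13: a=1 ⇒ p=500001, q=26500
→ (500001, 26500).  Check: 500001²=250001000001, 356·26500²=250001000000, difference 1.

500001 26500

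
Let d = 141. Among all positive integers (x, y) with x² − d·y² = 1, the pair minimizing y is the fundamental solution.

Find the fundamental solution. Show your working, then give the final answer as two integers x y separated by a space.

[11; 1,6,1,22] for √141; ℓ=4 ⇒ convergent index 3
i=0: a=11 ⇒ p=11, q=1
i=1: a=1 ⇒ p=12, q=1
i=2: a=6 ⇒ p=83, q=7
i=3: a=1 ⇒ p=95, q=8
fundamental: x₁=95, y₁=8  (since 9025 − 141·64 = 1)

95 8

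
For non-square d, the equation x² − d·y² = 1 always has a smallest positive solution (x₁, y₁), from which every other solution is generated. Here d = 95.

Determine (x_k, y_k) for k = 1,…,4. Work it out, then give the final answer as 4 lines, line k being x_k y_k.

39 4
3041 312
237159 24332
18495361 1897584

√95 → a₀=9, period (1,2,1,18); ℓ=4 even so k=3
a_0=9:  p_0=9·1+0=9,  q_0=9·0+1=1
…
a_2=2:  p_2=2·10+9=29,  q_2=2·1+1=3
a_3=1:  p_3=1·29+10=39,  q_3=1·3+1=4
fundamental: x₁=39, y₁=4  (since 1521 − 95·16 = 1)
k=2:  x_2 = 39·39+95·4·4 = 3041,  y_2 = 39·4+4·39 = 312
k=3:  x_3 = 39·3041+95·4·312 = 237159,  y_3 = 39·312+4·3041 = 24332
k=4:  x_4 = 39·237159+95·4·24332 = 18495361,  y_4 = 39·24332+4·237159 = 1897584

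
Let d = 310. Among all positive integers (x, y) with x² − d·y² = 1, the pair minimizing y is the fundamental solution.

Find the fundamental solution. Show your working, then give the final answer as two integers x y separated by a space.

848719 48204

[17; 1,1,1,1,5,…,1,1,34] for √310; ℓ=16 ⇒ convergent index 15
k=0  a_k=17  p_k/q_k = 17/1
k=1  a_k=1  p_k/q_k = 18/1
k=2  a_k=1  p_k/q_k = 35/2
k=3  a_k=1  p_k/q_k = 53/3
k=4  a_k=1  p_k/q_k = 88/5
k=5  a_k=5  p_k/q_k = 493/28
k=6  a_k=3  p_k/q_k = 1567/89
…
k=8  a_k=2  p_k/q_k = 5687/323
k=9  a_k=1  p_k/q_k = 7747/440
k=10  a_k=3  p_k/q_k = 28928/1643
k=11  a_k=5  p_k/q_k = 152387/8655
k=12  a_k=1  p_k/q_k = 181315/10298
k=13  a_k=1  p_k/q_k = 333702/18953
k=14  a_k=1  p_k/q_k = 515017/29251
k=15  a_k=1  p_k/q_k = 848719/48204
fundamental: x₁=848719, y₁=48204  (since 720323940961 − 310·2323625616 = 1)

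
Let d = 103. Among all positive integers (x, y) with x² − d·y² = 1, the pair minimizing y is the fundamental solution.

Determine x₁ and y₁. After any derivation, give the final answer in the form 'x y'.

227528 22419

[10; 6,1,2,1,1,9,1,1,2,1,6,20] for √103; ℓ=12 ⇒ convergent index 11
a_0=10:  p_0=10·1+0=10,  q_0=10·0+1=1
a_1=6:  p_1=6·10+1=61,  q_1=6·1+0=6
a_2=1:  p_2=1·61+10=71,  q_2=1·6+1=7
…
a_7=1:  p_7=1·4567+477=5044,  q_7=1·450+47=497
a_8=1:  p_8=1·5044+4567=9611,  q_8=1·497+450=947
a_9=2:  p_9=2·9611+5044=24266,  q_9=2·947+497=2391
a_10=1:  p_10=1·24266+9611=33877,  q_10=1·2391+947=3338
a_11=6:  p_11=6·33877+24266=227528,  q_11=6·3338+2391=22419
→ (227528, 22419).  Check: 227528²=51768990784, 103·22419²=51768990783, difference 1.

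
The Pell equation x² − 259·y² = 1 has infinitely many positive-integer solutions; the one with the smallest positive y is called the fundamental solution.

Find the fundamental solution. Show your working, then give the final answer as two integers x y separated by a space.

√259 = [16; 10,1,2,3,4,3,2,1,10,32, …], period ℓ=10 (even) → k=9
i=0: a=16 ⇒ p=16, q=1
…
i=3: a=2 ⇒ p=515, q=32
…
i=5: a=4 ⇒ p=7403, q=460
…
i=8: a=1 ⇒ p=79196, q=4921
i=9: a=10 ⇒ p=847225, q=52644
(x₁, y₁) = (847225, 52644);  847225² − 259·52644² = 1 ✓

847225 52644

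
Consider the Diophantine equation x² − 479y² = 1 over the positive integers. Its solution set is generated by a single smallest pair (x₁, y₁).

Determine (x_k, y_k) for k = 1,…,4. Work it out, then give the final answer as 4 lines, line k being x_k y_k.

2989440 136591
17873503027199 816661198080
106863529779256567680 4882719303976413809
638924220926583633867571201 29193192792157684333155840

√479 → a₀=21, period (1,7,1,3,2,21,2,3,1,7,1,42); ℓ=12 even so k=11
step 0: (21, 1)  from 21·(1,0) + (0,1)
…
step 2: (175, 8)  from 7·(22,1) + (21,1)
…
step 5: (1729, 79)  from 2·(766,35) + (197,9)
step 6: (37075, 1694)  from 21·(1729,79) + (766,35)
step 7: (75879, 3467)  from 2·(37075,1694) + (1729,79)
…
step 9: (340591, 15562)  from 1·(264712,12095) + (75879,3467)
step 10: (2648849, 121029)  from 7·(340591,15562) + (264712,12095)
step 11: (2989440, 136591)  from 1·(2648849,121029) + (340591,15562)
(x₁, y₁) = (2989440, 136591);  2989440² − 479·136591² = 1 ✓
n=2: (2989440,136591)∘(2989440,136591) = (2989440·2989440+479·136591·136591, 2989440·136591+136591·2989440) = (17873503027199,816661198080)
n=3: (17873503027199,816661198080)∘(2989440,136591) = (2989440·17873503027199+479·136591·816661198080, 2989440·816661198080+136591·17873503027199) = (106863529779256567680,4882719303976413809)
n=4: (106863529779256567680,4882719303976413809)∘(2989440,136591) = (2989440·106863529779256567680+479·136591·4882719303976413809, 2989440·4882719303976413809+136591·106863529779256567680) = (638924220926583633867571201,29193192792157684333155840)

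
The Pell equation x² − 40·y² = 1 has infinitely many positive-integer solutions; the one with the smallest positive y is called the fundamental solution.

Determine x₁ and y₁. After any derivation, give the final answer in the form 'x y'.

19 3

√40 → a₀=6, period (3,12); ℓ=2 even so k=1
k=0  a_k=6  p_k/q_k = 6/1
k=1  a_k=3  p_k/q_k = 19/3
fundamental: x₁=19, y₁=3  (since 361 − 40·9 = 1)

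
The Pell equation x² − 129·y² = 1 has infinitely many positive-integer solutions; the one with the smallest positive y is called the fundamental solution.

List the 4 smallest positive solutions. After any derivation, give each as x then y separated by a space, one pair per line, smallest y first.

16855 1484
568182049 50025640
19153416854935 1686364322916
645661681611676801 56847341275472720

[11; 2,1,3,1,6,1,3,1,2,22] for √129; ℓ=10 ⇒ convergent index 9
i=0: a=11 ⇒ p=11, q=1
i=1: a=2 ⇒ p=23, q=2
i=2: a=1 ⇒ p=34, q=3
i=3: a=3 ⇒ p=125, q=11
i=4: a=1 ⇒ p=159, q=14
i=5: a=6 ⇒ p=1079, q=95
i=6: a=1 ⇒ p=1238, q=109
i=7: a=3 ⇒ p=4793, q=422
i=8: a=1 ⇒ p=6031, q=531
i=9: a=2 ⇒ p=16855, q=1484
fundamental: x₁=16855, y₁=1484  (since 284091025 − 129·2202256 = 1)
k=2:  x_2 = 16855·16855+129·1484·1484 = 568182049,  y_2 = 16855·1484+1484·16855 = 50025640
k=3:  x_3 = 16855·568182049+129·1484·50025640 = 19153416854935,  y_3 = 16855·50025640+1484·568182049 = 1686364322916
k=4:  x_4 = 16855·19153416854935+129·1484·1686364322916 = 645661681611676801,  y_4 = 16855·1686364322916+1484·19153416854935 = 56847341275472720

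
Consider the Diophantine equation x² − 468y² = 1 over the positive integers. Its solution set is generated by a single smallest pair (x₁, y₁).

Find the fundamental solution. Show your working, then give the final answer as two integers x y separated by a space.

[21; 1,1,1,2,1,1,1,42] for √468; ℓ=8 ⇒ convergent index 7
a_0=21:  p_0=21·1+0=21,  q_0=21·0+1=1
…
a_3=1:  p_3=1·43+22=65,  q_3=1·2+1=3
a_4=2:  p_4=2·65+43=173,  q_4=2·3+2=8
a_5=1:  p_5=1·173+65=238,  q_5=1·8+3=11
a_6=1:  p_6=1·238+173=411,  q_6=1·11+8=19
a_7=1:  p_7=1·411+238=649,  q_7=1·19+11=30
(x₁, y₁) = (649, 30);  649² − 468·30² = 1 ✓

649 30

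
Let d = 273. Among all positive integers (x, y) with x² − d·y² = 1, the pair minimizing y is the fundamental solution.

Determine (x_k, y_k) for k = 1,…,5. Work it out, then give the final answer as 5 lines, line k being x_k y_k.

√273 → a₀=16, period (1,1,10,1,1,32); ℓ=6 even so k=5
step 0: (16, 1)  from 16·(1,0) + (0,1)
…
step 4: (380, 23)  from 1·(347,21) + (33,2)
step 5: (727, 44)  from 1·(380,23) + (347,21)
→ (727, 44).  Check: 727²=528529, 273·44²=528528, difference 1.
k=2:  x_2 = 727·727+273·44·44 = 1057057,  y_2 = 727·44+44·727 = 63976
k=3:  x_3 = 727·1057057+273·44·63976 = 1536960151,  y_3 = 727·63976+44·1057057 = 93021060
k=4:  x_4 = 727·1536960151+273·44·93021060 = 2234739002497,  y_4 = 727·93021060+44·1536960151 = 135252557264
k=5:  x_5 = 727·2234739002497+273·44·135252557264 = 3249308972670487,  y_5 = 727·135252557264+44·2234739002497 = 196657125240796

727 44
1057057 63976
1536960151 93021060
2234739002497 135252557264
3249308972670487 196657125240796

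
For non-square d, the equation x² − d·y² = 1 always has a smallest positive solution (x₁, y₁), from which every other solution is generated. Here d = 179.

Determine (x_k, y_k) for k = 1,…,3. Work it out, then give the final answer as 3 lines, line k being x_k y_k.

4190210 313191
35115719688199 2624672120220
294284479589372473370 21995854729733779209

[13; 2,1,1,1,3,…,1,2,26] for √179; ℓ=14 ⇒ convergent index 13
step 0: (13, 1)  from 13·(1,0) + (0,1)
…
step 2: (40, 3)  from 1·(27,2) + (13,1)
step 3: (67, 5)  from 1·(40,3) + (27,2)
step 4: (107, 8)  from 1·(67,5) + (40,3)
step 5: (388, 29)  from 3·(107,8) + (67,5)
step 6: (2047, 153)  from 5·(388,29) + (107,8)
…
step 9: (438125, 32747)  from 3·(137042,10243) + (26999,2018)
…
step 12: (1588459, 118727)  from 1·(1013292,75737) + (575167,42990)
step 13: (4190210, 313191)  from 2·(1588459,118727) + (1013292,75737)
→ (4190210, 313191).  Check: 4190210²=17557859844100, 179·313191²=17557859844099, difference 1.
(x_2, y_2) = (4190210·4190210 + 179·313191·313191, 4190210·313191 + 313191·4190210) = (35115719688199, 2624672120220)
(x_3, y_3) = (4190210·35115719688199 + 179·313191·2624672120220, 4190210·2624672120220 + 313191·35115719688199) = (294284479589372473370, 21995854729733779209)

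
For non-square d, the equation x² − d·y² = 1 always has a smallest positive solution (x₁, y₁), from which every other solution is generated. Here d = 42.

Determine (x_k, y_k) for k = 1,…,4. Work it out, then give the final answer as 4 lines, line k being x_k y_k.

√42 → a₀=6, period (2,12); ℓ=2 even so k=1
i=0: a=6 ⇒ p=6, q=1
i=1: a=2 ⇒ p=13, q=2
→ (13, 2).  Check: 13²=169, 42·2²=168, difference 1.
k=2:  x_2 = 13·13+42·2·2 = 337,  y_2 = 13·2+2·13 = 52
k=3:  x_3 = 13·337+42·2·52 = 8749,  y_3 = 13·52+2·337 = 1350
k=4:  x_4 = 13·8749+42·2·1350 = 227137,  y_4 = 13·1350+2·8749 = 35048

13 2
337 52
8749 1350
227137 35048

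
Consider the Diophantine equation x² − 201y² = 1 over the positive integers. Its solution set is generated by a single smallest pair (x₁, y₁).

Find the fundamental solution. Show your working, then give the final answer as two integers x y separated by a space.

d=201: √d = [14; 5,1,1,1,2,…,1,5,28] (ℓ=14, even), read p_13/q_13
a_0=14:  p_0=14·1+0=14,  q_0=14·0+1=1
a_1=5:  p_1=5·14+1=71,  q_1=5·1+0=5
a_2=1:  p_2=1·71+14=85,  q_2=1·5+1=6
a_3=1:  p_3=1·85+71=156,  q_3=1·6+5=11
…
a_5=2:  p_5=2·241+156=638,  q_5=2·17+11=45
…
a_9=2:  p_9=2·8549+7670=24768,  q_9=2·603+541=1747
a_10=1:  p_10=1·24768+8549=33317,  q_10=1·1747+603=2350
a_11=1:  p_11=1·33317+24768=58085,  q_11=1·2350+1747=4097
a_12=1:  p_12=1·58085+33317=91402,  q_12=1·4097+2350=6447
a_13=5:  p_13=5·91402+58085=515095,  q_13=5·6447+4097=36332
→ (515095, 36332).  Check: 515095²=265322859025, 201·36332²=265322859024, difference 1.

515095 36332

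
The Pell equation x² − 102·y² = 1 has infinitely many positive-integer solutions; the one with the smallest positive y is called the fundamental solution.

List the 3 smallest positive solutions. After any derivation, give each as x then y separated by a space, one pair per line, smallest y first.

√102 = [10; 10,20, …], period ℓ=2 (even) → k=1
a_0=10:  p_0=10·1+0=10,  q_0=10·0+1=1
a_1=10:  p_1=10·10+1=101,  q_1=10·1+0=10
(x₁, y₁) = (101, 10);  101² − 102·10² = 1 ✓
n=2: (101,10)∘(101,10) = (101·101+102·10·10, 101·10+10·101) = (20401,2020)
n=3: (20401,2020)∘(101,10) = (101·20401+102·10·2020, 101·2020+10·20401) = (4120901,408030)

101 10
20401 2020
4120901 408030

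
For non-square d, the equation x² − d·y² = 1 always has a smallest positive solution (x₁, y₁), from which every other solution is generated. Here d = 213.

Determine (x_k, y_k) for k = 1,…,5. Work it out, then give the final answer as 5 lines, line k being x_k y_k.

d=213: √d = [14; 1,1,2,6,1,8,1,6,2,1,1,28] (ℓ=12, even), read p_11/q_11
step 0: (14, 1)  from 14·(1,0) + (0,1)
step 1: (15, 1)  from 1·(14,1) + (1,0)
…
step 3: (73, 5)  from 2·(29,2) + (15,1)
step 4: (467, 32)  from 6·(73,5) + (29,2)
…
step 7: (5327, 365)  from 1·(4787,328) + (540,37)
step 8: (36749, 2518)  from 6·(5327,365) + (4787,328)
step 9: (78825, 5401)  from 2·(36749,2518) + (5327,365)
step 10: (115574, 7919)  from 1·(78825,5401) + (36749,2518)
step 11: (194399, 13320)  from 1·(115574,7919) + (78825,5401)
(x₁, y₁) = (194399, 13320);  194399² − 213·13320² = 1 ✓
n=2: (194399,13320)∘(194399,13320) = (194399·194399+213·13320·13320, 194399·13320+13320·194399) = (75581942401,5178789360)
n=3: (75581942401,5178789360)∘(194399,13320) = (194399·75581942401+213·13320·5178789360, 194399·5178789360+13320·75581942401) = (29386108041429599,2013502945575960)
n=4: (29386108041429599,2013502945575960)∘(194399,13320) = (194399·29386108041429599+213·13320·2013502945575960, 194399·2013502945575960+13320·29386108041429599) = (11425260034216163289601,782845918228863306720)
n=5: (11425260034216163289601,782845918228863306720)∘(194399,13320) = (194399·11425260034216163289601+213·13320·782845918228863306720, 194399·782845918228863306720+13320·11425260034216163289601) = (4442118250753789746628859999,304368927313532092980546600)

194399 13320
75581942401 5178789360
29386108041429599 2013502945575960
11425260034216163289601 782845918228863306720
4442118250753789746628859999 304368927313532092980546600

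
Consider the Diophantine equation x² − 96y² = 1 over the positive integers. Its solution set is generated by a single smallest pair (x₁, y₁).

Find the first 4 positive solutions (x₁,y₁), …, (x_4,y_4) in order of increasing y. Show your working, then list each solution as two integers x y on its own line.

d=96: √d = [9; 1,3,1,18] (ℓ=4, even), read p_3/q_3
step 0: (9, 1)  from 9·(1,0) + (0,1)
step 1: (10, 1)  from 1·(9,1) + (1,0)
step 2: (39, 4)  from 3·(10,1) + (9,1)
step 3: (49, 5)  from 1·(39,4) + (10,1)
fundamental: x₁=49, y₁=5  (since 2401 − 96·25 = 1)
k=2:  x_2 = 49·49+96·5·5 = 4801,  y_2 = 49·5+5·49 = 490
k=3:  x_3 = 49·4801+96·5·490 = 470449,  y_3 = 49·490+5·4801 = 48015
k=4:  x_4 = 49·470449+96·5·48015 = 46099201,  y_4 = 49·48015+5·470449 = 4704980

49 5
4801 490
470449 48015
46099201 4704980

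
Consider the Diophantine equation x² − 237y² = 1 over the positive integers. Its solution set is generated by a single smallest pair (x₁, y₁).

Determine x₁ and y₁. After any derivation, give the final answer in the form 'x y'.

228151 14820

√237 = [15; 2,1,1,7,10,7,1,1,2,30, …], period ℓ=10 (even) → k=9
a_0=15:  p_0=15·1+0=15,  q_0=15·0+1=1
a_1=2:  p_1=2·15+1=31,  q_1=2·1+0=2
…
a_3=1:  p_3=1·46+31=77,  q_3=1·3+2=5
…
a_5=10:  p_5=10·585+77=5927,  q_5=10·38+5=385
…
a_8=1:  p_8=1·48001+42074=90075,  q_8=1·3118+2733=5851
a_9=2:  p_9=2·90075+48001=228151,  q_9=2·5851+3118=14820
(x₁, y₁) = (228151, 14820);  228151² − 237·14820² = 1 ✓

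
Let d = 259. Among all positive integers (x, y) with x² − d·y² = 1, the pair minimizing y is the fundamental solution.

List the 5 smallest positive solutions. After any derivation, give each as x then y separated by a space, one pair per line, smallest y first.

847225 52644
1435580401249 89202625800
2432519210895520825 151149389286757356
4121782176900479681520001 256115082676856799248400
6984153809646585277140670173625 433974201841648854097164622644

√259 = [16; 10,1,2,3,4,3,2,1,10,32, …], period ℓ=10 (even) → k=9
step 0: (16, 1)  from 16·(1,0) + (0,1)
…
step 3: (515, 32)  from 2·(177,11) + (161,10)
…
step 6: (23931, 1487)  from 3·(7403,460) + (1722,107)
…
step 8: (79196, 4921)  from 1·(55265,3434) + (23931,1487)
step 9: (847225, 52644)  from 10·(79196,4921) + (55265,3434)
fundamental: x₁=847225, y₁=52644  (since 717790200625 − 259·2771390736 = 1)
(x_2, y_2) = (847225·847225 + 259·52644·52644, 847225·52644 + 52644·847225) = (1435580401249, 89202625800)
(x_3, y_3) = (847225·1435580401249 + 259·52644·89202625800, 847225·89202625800 + 52644·1435580401249) = (2432519210895520825, 151149389286757356)
(x_4, y_4) = (847225·2432519210895520825 + 259·52644·151149389286757356, 847225·151149389286757356 + 52644·2432519210895520825) = (4121782176900479681520001, 256115082676856799248400)
(x_5, y_5) = (847225·4121782176900479681520001 + 259·52644·256115082676856799248400, 847225·256115082676856799248400 + 52644·4121782176900479681520001) = (6984153809646585277140670173625, 433974201841648854097164622644)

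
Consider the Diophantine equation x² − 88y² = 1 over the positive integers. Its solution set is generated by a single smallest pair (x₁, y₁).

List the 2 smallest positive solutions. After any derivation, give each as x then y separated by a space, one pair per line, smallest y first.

197 21
77617 8274

d=88: √d = [9; 2,1,1,1,2,18] (ℓ=6, even), read p_5/q_5
a_0=9:  p_0=9·1+0=9,  q_0=9·0+1=1
a_1=2:  p_1=2·9+1=19,  q_1=2·1+0=2
a_2=1:  p_2=1·19+9=28,  q_2=1·2+1=3
a_3=1:  p_3=1·28+19=47,  q_3=1·3+2=5
a_4=1:  p_4=1·47+28=75,  q_4=1·5+3=8
a_5=2:  p_5=2·75+47=197,  q_5=2·8+5=21
fundamental: x₁=197, y₁=21  (since 38809 − 88·441 = 1)
k=2:  x_2 = 197·197+88·21·21 = 77617,  y_2 = 197·21+21·197 = 8274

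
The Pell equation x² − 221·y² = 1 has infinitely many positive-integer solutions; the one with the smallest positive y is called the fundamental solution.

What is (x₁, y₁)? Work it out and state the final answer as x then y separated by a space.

√221 → a₀=14, period (1,6,2,6,1,28); ℓ=6 even so k=5
k=0  a_k=14  p_k/q_k = 14/1
…
k=2  a_k=6  p_k/q_k = 104/7
k=3  a_k=2  p_k/q_k = 223/15
k=4  a_k=6  p_k/q_k = 1442/97
k=5  a_k=1  p_k/q_k = 1665/112
fundamental: x₁=1665, y₁=112  (since 2772225 − 221·12544 = 1)

1665 112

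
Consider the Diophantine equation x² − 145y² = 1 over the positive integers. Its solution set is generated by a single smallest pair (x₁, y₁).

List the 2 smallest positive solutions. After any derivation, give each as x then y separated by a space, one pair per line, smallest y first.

d=145: √d = [12; 24] (ℓ=1, odd), read p_1/q_1
i=0: a=12 ⇒ p=12, q=1
i=1: a=24 ⇒ p=289, q=24
fundamental: x₁=289, y₁=24  (since 83521 − 145·576 = 1)
n=2: (289,24)∘(289,24) = (289·289+145·24·24, 289·24+24·289) = (167041,13872)

289 24
167041 13872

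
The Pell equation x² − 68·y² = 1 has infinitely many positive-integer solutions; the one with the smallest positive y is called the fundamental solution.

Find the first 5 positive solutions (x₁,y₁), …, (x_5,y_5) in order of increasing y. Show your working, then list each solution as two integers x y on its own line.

√68 = [8; 4,16, …], period ℓ=2 (even) → k=1
i=0: a=8 ⇒ p=8, q=1
i=1: a=4 ⇒ p=33, q=4
(x₁, y₁) = (33, 4);  33² − 68·4² = 1 ✓
(x_2, y_2) = (33·33 + 68·4·4, 33·4 + 4·33) = (2177, 264)
(x_3, y_3) = (33·2177 + 68·4·264, 33·264 + 4·2177) = (143649, 17420)
(x_4, y_4) = (33·143649 + 68·4·17420, 33·17420 + 4·143649) = (9478657, 1149456)
(x_5, y_5) = (33·9478657 + 68·4·1149456, 33·1149456 + 4·9478657) = (625447713, 75846676)

33 4
2177 264
143649 17420
9478657 1149456
625447713 75846676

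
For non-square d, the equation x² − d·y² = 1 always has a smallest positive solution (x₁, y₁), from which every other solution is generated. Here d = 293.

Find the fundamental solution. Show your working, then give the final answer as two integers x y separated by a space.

√293 → a₀=17, period (8,1,1,8,34); ℓ=5 odd so k=9
k=0  a_k=17  p_k/q_k = 17/1
k=1  a_k=8  p_k/q_k = 137/8
k=2  a_k=1  p_k/q_k = 154/9
…
k=5  a_k=34  p_k/q_k = 84679/4947
…
k=7  a_k=1  p_k/q_k = 764593/44668
k=8  a_k=1  p_k/q_k = 1444507/84389
k=9  a_k=8  p_k/q_k = 12320649/719780
fundamental: x₁=12320649, y₁=719780  (since 151798391781201 − 293·518083248400 = 1)

12320649 719780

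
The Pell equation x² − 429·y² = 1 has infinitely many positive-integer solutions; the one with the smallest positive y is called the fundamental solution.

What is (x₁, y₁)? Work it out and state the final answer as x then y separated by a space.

1524095 73584

√429 → a₀=20, period (1,2,2,9,1,12,1,9,2,2,1,40); ℓ=12 even so k=11
i=0: a=20 ⇒ p=20, q=1
i=1: a=1 ⇒ p=21, q=1
i=2: a=2 ⇒ p=62, q=3
…
i=4: a=9 ⇒ p=1367, q=66
i=5: a=1 ⇒ p=1512, q=73
…
i=9: a=2 ⇒ p=438459, q=21169
i=10: a=2 ⇒ p=1085636, q=52415
i=11: a=1 ⇒ p=1524095, q=73584
(x₁, y₁) = (1524095, 73584);  1524095² − 429·73584² = 1 ✓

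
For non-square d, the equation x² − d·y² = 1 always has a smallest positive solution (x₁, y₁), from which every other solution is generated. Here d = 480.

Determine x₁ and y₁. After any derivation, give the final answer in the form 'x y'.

d=480: √d = [21; 1,9,1,42] (ℓ=4, even), read p_3/q_3
k=0  a_k=21  p_k/q_k = 21/1
k=1  a_k=1  p_k/q_k = 22/1
k=2  a_k=9  p_k/q_k = 219/10
k=3  a_k=1  p_k/q_k = 241/11
→ (241, 11).  Check: 241²=58081, 480·11²=58080, difference 1.

241 11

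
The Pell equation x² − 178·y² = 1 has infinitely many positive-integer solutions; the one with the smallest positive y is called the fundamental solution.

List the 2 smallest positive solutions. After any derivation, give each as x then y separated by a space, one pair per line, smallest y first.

1601 120
5126401 384240

√178 → a₀=13, period (2,1,12,1,2,26); ℓ=6 even so k=5
a_0=13:  p_0=13·1+0=13,  q_0=13·0+1=1
…
a_2=1:  p_2=1·27+13=40,  q_2=1·2+1=3
…
a_4=1:  p_4=1·507+40=547,  q_4=1·38+3=41
a_5=2:  p_5=2·547+507=1601,  q_5=2·41+38=120
→ (1601, 120).  Check: 1601²=2563201, 178·120²=2563200, difference 1.
(1601+120√178)^2 = 5126401 + 384240√178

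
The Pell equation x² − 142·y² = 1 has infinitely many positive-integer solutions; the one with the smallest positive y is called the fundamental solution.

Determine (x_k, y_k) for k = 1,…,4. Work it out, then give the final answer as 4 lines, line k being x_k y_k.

143 12
40897 3432
11696399 981540
3345129217 280717008

[11; 1,10,1,22] for √142; ℓ=4 ⇒ convergent index 3
i=0: a=11 ⇒ p=11, q=1
i=1: a=1 ⇒ p=12, q=1
i=2: a=10 ⇒ p=131, q=11
i=3: a=1 ⇒ p=143, q=12
fundamental: x₁=143, y₁=12  (since 20449 − 142·144 = 1)
k=2:  x_2 = 143·143+142·12·12 = 40897,  y_2 = 143·12+12·143 = 3432
k=3:  x_3 = 143·40897+142·12·3432 = 11696399,  y_3 = 143·3432+12·40897 = 981540
k=4:  x_4 = 143·11696399+142·12·981540 = 3345129217,  y_4 = 143·981540+12·11696399 = 280717008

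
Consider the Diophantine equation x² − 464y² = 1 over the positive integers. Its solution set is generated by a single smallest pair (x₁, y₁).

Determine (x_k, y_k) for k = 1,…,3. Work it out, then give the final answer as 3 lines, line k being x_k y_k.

√464 = [21; 1,1,5,1,1,1,5,1,1,42, …], period ℓ=10 (even) → k=9
i=0: a=21 ⇒ p=21, q=1
…
i=5: a=1 ⇒ p=517, q=24
i=6: a=1 ⇒ p=797, q=37
i=7: a=5 ⇒ p=4502, q=209
i=8: a=1 ⇒ p=5299, q=246
i=9: a=1 ⇒ p=9801, q=455
fundamental: x₁=9801, y₁=455  (since 96059601 − 464·207025 = 1)
k=2:  x_2 = 9801·9801+464·455·455 = 192119201,  y_2 = 9801·455+455·9801 = 8918910
k=3:  x_3 = 9801·192119201+464·455·8918910 = 3765920568201,  y_3 = 9801·8918910+455·192119201 = 174828473365

9801 455
192119201 8918910
3765920568201 174828473365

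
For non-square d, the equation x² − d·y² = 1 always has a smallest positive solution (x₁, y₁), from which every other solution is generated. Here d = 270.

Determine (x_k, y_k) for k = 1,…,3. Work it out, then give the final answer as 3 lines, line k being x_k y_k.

5291 322
55989361 3407404
592479412811 36057148806

[16; 2,3,6,3,2,32] for √270; ℓ=6 ⇒ convergent index 5
step 0: (16, 1)  from 16·(1,0) + (0,1)
step 1: (33, 2)  from 2·(16,1) + (1,0)
…
step 4: (2284, 139)  from 3·(723,44) + (115,7)
step 5: (5291, 322)  from 2·(2284,139) + (723,44)
fundamental: x₁=5291, y₁=322  (since 27994681 − 270·103684 = 1)
(x_2, y_2) = (5291·5291 + 270·322·322, 5291·322 + 322·5291) = (55989361, 3407404)
(x_3, y_3) = (5291·55989361 + 270·322·3407404, 5291·3407404 + 322·55989361) = (592479412811, 36057148806)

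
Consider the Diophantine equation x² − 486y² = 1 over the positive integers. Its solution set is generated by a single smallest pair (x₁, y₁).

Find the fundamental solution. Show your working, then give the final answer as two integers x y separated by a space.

485 22

d=486: √d = [22; 22,44] (ℓ=2, even), read p_1/q_1
i=0: a=22 ⇒ p=22, q=1
i=1: a=22 ⇒ p=485, q=22
→ (485, 22).  Check: 485²=235225, 486·22²=235224, difference 1.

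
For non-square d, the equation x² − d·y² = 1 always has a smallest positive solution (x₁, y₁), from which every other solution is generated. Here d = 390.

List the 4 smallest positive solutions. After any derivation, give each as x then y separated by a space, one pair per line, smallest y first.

79 4
12481 632
1971919 99852
311550721 15775984

√390 → a₀=19, period (1,2,1,38); ℓ=4 even so k=3
k=0  a_k=19  p_k/q_k = 19/1
k=1  a_k=1  p_k/q_k = 20/1
k=2  a_k=2  p_k/q_k = 59/3
k=3  a_k=1  p_k/q_k = 79/4
(x₁, y₁) = (79, 4);  79² − 390·4² = 1 ✓
(79+4√390)^2 = 12481 + 632√390
(79+4√390)^3 = 1971919 + 99852√390
(79+4√390)^4 = 311550721 + 15775984√390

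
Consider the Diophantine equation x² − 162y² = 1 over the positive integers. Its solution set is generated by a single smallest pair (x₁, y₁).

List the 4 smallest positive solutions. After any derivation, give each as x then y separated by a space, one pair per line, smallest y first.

√162 = [12; 1,2,1,2,12,2,1,2,1,24, …], period ℓ=10 (even) → k=9
k=0  a_k=12  p_k/q_k = 12/1
…
k=3  a_k=1  p_k/q_k = 51/4
k=4  a_k=2  p_k/q_k = 140/11
…
k=8  a_k=2  p_k/q_k = 14268/1121
k=9  a_k=1  p_k/q_k = 19601/1540
fundamental: x₁=19601, y₁=1540  (since 384199201 − 162·2371600 = 1)
(19601+1540√162)^2 = 768398401 + 60371080√162
(19601+1540√162)^3 = 30122754096401 + 2366667076620√162
(19601+1540√162)^4 = 1180872205318713601 + 92778082677286160√162

19601 1540
768398401 60371080
30122754096401 2366667076620
1180872205318713601 92778082677286160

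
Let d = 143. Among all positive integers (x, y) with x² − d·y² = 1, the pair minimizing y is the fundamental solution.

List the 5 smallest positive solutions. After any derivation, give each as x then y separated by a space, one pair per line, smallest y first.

12 1
287 24
6876 575
164737 13776
3946812 330049

√143 → a₀=11, period (1,22); ℓ=2 even so k=1
k=0  a_k=11  p_k/q_k = 11/1
k=1  a_k=1  p_k/q_k = 12/1
fundamental: x₁=12, y₁=1  (since 144 − 143·1 = 1)
(12+1√143)^2 = 287 + 24√143
(12+1√143)^3 = 6876 + 575√143
(12+1√143)^4 = 164737 + 13776√143
(12+1√143)^5 = 3946812 + 330049√143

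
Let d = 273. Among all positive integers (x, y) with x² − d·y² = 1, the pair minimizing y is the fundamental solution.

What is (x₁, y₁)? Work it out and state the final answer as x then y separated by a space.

d=273: √d = [16; 1,1,10,1,1,32] (ℓ=6, even), read p_5/q_5
k=0  a_k=16  p_k/q_k = 16/1
k=1  a_k=1  p_k/q_k = 17/1
…
k=4  a_k=1  p_k/q_k = 380/23
k=5  a_k=1  p_k/q_k = 727/44
→ (727, 44).  Check: 727²=528529, 273·44²=528528, difference 1.

727 44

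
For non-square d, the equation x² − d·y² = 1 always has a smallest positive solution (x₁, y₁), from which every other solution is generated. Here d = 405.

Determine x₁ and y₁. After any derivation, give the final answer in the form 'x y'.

d=405: √d = [20; 8,40] (ℓ=2, even), read p_1/q_1
step 0: (20, 1)  from 20·(1,0) + (0,1)
step 1: (161, 8)  from 8·(20,1) + (1,0)
(x₁, y₁) = (161, 8);  161² − 405·8² = 1 ✓

161 8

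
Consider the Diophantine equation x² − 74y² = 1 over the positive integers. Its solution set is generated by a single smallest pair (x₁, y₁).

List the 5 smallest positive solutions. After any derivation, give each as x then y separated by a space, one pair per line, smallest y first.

3699 430
27365201 3181140
202447753299 23534073290
1497708451540801 174105071018280
11080046922051092499 1288029291859162150

√74 = [8; 1,1,1,1,16, …], period ℓ=5 (odd) → k=9
k=0  a_k=8  p_k/q_k = 8/1
…
k=5  a_k=16  p_k/q_k = 714/83
…
k=7  a_k=1  p_k/q_k = 1471/171
k=8  a_k=1  p_k/q_k = 2228/259
k=9  a_k=1  p_k/q_k = 3699/430
fundamental: x₁=3699, y₁=430  (since 13682601 − 74·184900 = 1)
(x_2, y_2) = (3699·3699 + 74·430·430, 3699·430 + 430·3699) = (27365201, 3181140)
(x_3, y_3) = (3699·27365201 + 74·430·3181140, 3699·3181140 + 430·27365201) = (202447753299, 23534073290)
(x_4, y_4) = (3699·202447753299 + 74·430·23534073290, 3699·23534073290 + 430·202447753299) = (1497708451540801, 174105071018280)
(x_5, y_5) = (3699·1497708451540801 + 74·430·174105071018280, 3699·174105071018280 + 430·1497708451540801) = (11080046922051092499, 1288029291859162150)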